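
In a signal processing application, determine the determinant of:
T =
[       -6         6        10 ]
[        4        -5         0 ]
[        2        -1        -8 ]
det(T) = 12

Expand along row 0 (cofactor expansion): det(T) = a*(e*i - f*h) - b*(d*i - f*g) + c*(d*h - e*g), where the 3×3 is [[a, b, c], [d, e, f], [g, h, i]].
Minor M_00 = (-5)*(-8) - (0)*(-1) = 40 - 0 = 40.
Minor M_01 = (4)*(-8) - (0)*(2) = -32 - 0 = -32.
Minor M_02 = (4)*(-1) - (-5)*(2) = -4 + 10 = 6.
det(T) = (-6)*(40) - (6)*(-32) + (10)*(6) = -240 + 192 + 60 = 12.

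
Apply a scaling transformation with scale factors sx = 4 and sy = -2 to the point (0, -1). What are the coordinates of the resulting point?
(0, 2)

Scaling matrix:
[[4, 0], [0, -2]]
Result: (0 × 4, -1 × -2) = (0, 2)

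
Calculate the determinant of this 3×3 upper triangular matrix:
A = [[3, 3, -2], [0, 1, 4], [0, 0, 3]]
9

The determinant of a triangular matrix is the product of its diagonal entries (the off-diagonal entries above the diagonal do not affect it).
det(A) = (3) * (1) * (3) = 9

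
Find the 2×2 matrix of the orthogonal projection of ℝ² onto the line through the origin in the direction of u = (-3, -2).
[[9/13, 6/13], [6/13, 4/13]]

The orthogonal projection onto the line spanned by a nonzero vector u = (a, b) has matrix P = (u uᵀ) / (uᵀ u) = (1/(a² + b²)) · [[a², ab], [ab, b²]].
Here u = (-3, -2), so a² + b² = 9 + 4 = 13.
P = (1/13) · [[9, 6], [6, 4]] = [[9/13, 6/13], [6/13, 4/13]].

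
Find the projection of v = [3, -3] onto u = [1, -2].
[9/5, -18/5]

The projection of v onto u is proj_u(v) = ((v·u) / (u·u)) · u.
v·u = (3)*(1) + (-3)*(-2) = 9.
u·u = (1)*(1) + (-2)*(-2) = 5.
coefficient = 9 / 5 = 9/5.
proj_u(v) = 9/5 · [1, -2] = [9/5, -18/5].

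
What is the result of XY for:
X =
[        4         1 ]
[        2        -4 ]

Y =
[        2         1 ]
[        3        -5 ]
XY =
[       11        -1 ]
[       -8        22 ]

Matrix multiplication: (XY)[i][j] = sum over k of X[i][k] * Y[k][j].
  (XY)[0][0] = (4)*(2) + (1)*(3) = 11
  (XY)[0][1] = (4)*(1) + (1)*(-5) = -1
  (XY)[1][0] = (2)*(2) + (-4)*(3) = -8
  (XY)[1][1] = (2)*(1) + (-4)*(-5) = 22
XY =
[       11        -1 ]
[       -8        22 ]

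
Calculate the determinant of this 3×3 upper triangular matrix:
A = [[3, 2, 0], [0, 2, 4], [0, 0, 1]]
6

The determinant of a triangular matrix is the product of its diagonal entries (the off-diagonal entries above the diagonal do not affect it).
det(A) = (3) * (2) * (1) = 6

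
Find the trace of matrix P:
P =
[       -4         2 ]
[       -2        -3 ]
tr(P) = -4 - 3 = -7

The trace of a square matrix is the sum of its diagonal entries.
Diagonal entries of P: P[0][0] = -4, P[1][1] = -3.
tr(P) = -4 - 3 = -7.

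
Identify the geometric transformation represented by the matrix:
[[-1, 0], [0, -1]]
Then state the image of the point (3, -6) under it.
rotation by 180° (or reflection through origin); image of (3, -6) is (-3, 6)

This matches the form [[cos θ, -sin θ], [sin θ, cos θ]] of a rotation matrix; reading off cos θ and sin θ gives the angle.
The matrix [[-1, 0], [0, -1]] represents: rotation by 180° (or reflection through origin).
Applying it to (3, -6): [-1·3 + 0·-6, 0·3 + -1·-6] = (-3, 6).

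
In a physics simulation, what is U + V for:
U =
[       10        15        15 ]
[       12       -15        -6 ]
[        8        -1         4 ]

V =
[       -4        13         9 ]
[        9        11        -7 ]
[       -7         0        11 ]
U + V =
[        6        28        24 ]
[       21        -4       -13 ]
[        1        -1        15 ]

Matrix addition is elementwise: (U+V)[i][j] = U[i][j] + V[i][j].
  (U+V)[0][0] = (10) + (-4) = 6
  (U+V)[0][1] = (15) + (13) = 28
  (U+V)[0][2] = (15) + (9) = 24
  (U+V)[1][0] = (12) + (9) = 21
  (U+V)[1][1] = (-15) + (11) = -4
  (U+V)[1][2] = (-6) + (-7) = -13
  (U+V)[2][0] = (8) + (-7) = 1
  (U+V)[2][1] = (-1) + (0) = -1
  (U+V)[2][2] = (4) + (11) = 15
U + V =
[        6        28        24 ]
[       21        -4       -13 ]
[        1        -1        15 ]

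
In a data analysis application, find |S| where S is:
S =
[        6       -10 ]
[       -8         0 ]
det(S) = -80

For a 2×2 matrix [[a, b], [c, d]], det = a*d - b*c.
det(S) = (6)*(0) - (-10)*(-8) = 0 - 80 = -80.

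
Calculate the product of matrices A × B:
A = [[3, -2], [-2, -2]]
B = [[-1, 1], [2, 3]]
[[-7, -3], [-2, -8]]

Matrix multiplication:
C[0][0] = 3×-1 + -2×2 = -7
C[0][1] = 3×1 + -2×3 = -3
C[1][0] = -2×-1 + -2×2 = -2
C[1][1] = -2×1 + -2×3 = -8
Result: [[-7, -3], [-2, -8]]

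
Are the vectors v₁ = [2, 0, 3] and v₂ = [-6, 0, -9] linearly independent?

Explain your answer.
No, linearly dependent (v₂ = -3·v₁)

Check whether there is a scalar k with v₂ = k·v₁.
Comparing components, k = -3 satisfies -3·[2, 0, 3] = [-6, 0, -9].
Since v₂ is a scalar multiple of v₁, the two vectors are linearly dependent.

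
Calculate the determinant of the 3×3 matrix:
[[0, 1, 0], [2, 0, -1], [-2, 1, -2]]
6

Expansion along first row:
det = 0·det([[0,-1],[1,-2]]) - 1·det([[2,-1],[-2,-2]]) + 0·det([[2,0],[-2,1]])
    = 0·(0·-2 - -1·1) - 1·(2·-2 - -1·-2) + 0·(2·1 - 0·-2)
    = 0·1 - 1·-6 + 0·2
    = 0 + 6 + 0 = 6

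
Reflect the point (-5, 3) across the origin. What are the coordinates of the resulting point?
(5, -3)

Reflection across origin: (-5, 3) → (5, -3)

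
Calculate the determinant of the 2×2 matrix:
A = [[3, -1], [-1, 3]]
8

For A = [[a, b], [c, d]], det(A) = a*d - b*c.
det(A) = (3)*(3) - (-1)*(-1) = 9 - 1 = 8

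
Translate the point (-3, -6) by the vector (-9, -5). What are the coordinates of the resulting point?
(-12, -11)

Translation by (-9, -5):
x' = -3 + -9 = -12
y' = -6 + -5 = -11
Homogeneous matrix: [[1, 0, -9], [0, 1, -5], [0, 0, 1]]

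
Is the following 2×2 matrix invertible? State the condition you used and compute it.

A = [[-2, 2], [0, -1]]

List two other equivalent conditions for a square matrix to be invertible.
Yes, invertible; det(A) = 2 ≠ 0. Equivalent conditions: rank(A) = 2; Ax = 0 has only the trivial solution; 0 is not an eigenvalue; the columns of A are linearly independent.

To check invertibility, compute det(A).
The given matrix is triangular, so det(A) equals the product of its diagonal entries = 2 ≠ 0.
Since det(A) ≠ 0, A is invertible.
Equivalent conditions for a square matrix A to be invertible:
- rank(A) = 2 (full rank).
- The homogeneous system Ax = 0 has only the trivial solution x = 0.
- 0 is not an eigenvalue of A.
- The columns (equivalently rows) of A are linearly independent.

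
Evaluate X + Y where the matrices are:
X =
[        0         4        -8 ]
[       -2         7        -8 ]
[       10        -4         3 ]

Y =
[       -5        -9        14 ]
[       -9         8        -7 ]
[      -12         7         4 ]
X + Y =
[       -5        -5         6 ]
[      -11        15       -15 ]
[       -2         3         7 ]

Matrix addition is elementwise: (X+Y)[i][j] = X[i][j] + Y[i][j].
  (X+Y)[0][0] = (0) + (-5) = -5
  (X+Y)[0][1] = (4) + (-9) = -5
  (X+Y)[0][2] = (-8) + (14) = 6
  (X+Y)[1][0] = (-2) + (-9) = -11
  (X+Y)[1][1] = (7) + (8) = 15
  (X+Y)[1][2] = (-8) + (-7) = -15
  (X+Y)[2][0] = (10) + (-12) = -2
  (X+Y)[2][1] = (-4) + (7) = 3
  (X+Y)[2][2] = (3) + (4) = 7
X + Y =
[       -5        -5         6 ]
[      -11        15       -15 ]
[       -2         3         7 ]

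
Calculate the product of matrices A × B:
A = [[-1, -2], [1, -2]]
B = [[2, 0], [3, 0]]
[[-8, 0], [-4, 0]]

Matrix multiplication:
C[0][0] = -1×2 + -2×3 = -8
C[0][1] = -1×0 + -2×0 = 0
C[1][0] = 1×2 + -2×3 = -4
C[1][1] = 1×0 + -2×0 = 0
Result: [[-8, 0], [-4, 0]]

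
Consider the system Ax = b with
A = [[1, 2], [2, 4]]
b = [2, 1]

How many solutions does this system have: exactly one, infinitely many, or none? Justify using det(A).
No solution

det(A) = (1)*(4) - (2)*(2) = 0, so A is singular.
The column space of A is span(column 1) = span([1, 2]).
b = [2, 1] is not a scalar multiple of column 1, so b ∉ column space and the system is inconsistent — no solution.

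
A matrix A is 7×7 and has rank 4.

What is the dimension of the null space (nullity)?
3

The rank-nullity theorem for an m×n matrix states:
rank(A) + nullity(A) = n (the number of columns).
Here n = 7 and rank(A) = 4, so nullity(A) = 7 - 4 = 3.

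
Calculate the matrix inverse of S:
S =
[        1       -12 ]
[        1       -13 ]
det(S) = -1
S⁻¹ =
[       13       -12 ]
[        1        -1 ]

For a 2×2 matrix S = [[a, b], [c, d]] with det(S) ≠ 0, S⁻¹ = (1/det(S)) * [[d, -b], [-c, a]].
det(S) = (1)*(-13) - (-12)*(1) = -13 + 12 = -1.
S⁻¹ = (1/-1) * [[-13, 12], [-1, 1]].
Dividing each entry by -1 and reducing:
S⁻¹ =
[       13       -12 ]
[        1        -1 ]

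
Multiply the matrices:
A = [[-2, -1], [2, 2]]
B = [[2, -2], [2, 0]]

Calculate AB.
[[-6, 4], [8, -4]]

Each entry (i,j) of AB = sum over k of A[i][k]*B[k][j].
(AB)[0][0] = (-2)*(2) + (-1)*(2) = -6
(AB)[0][1] = (-2)*(-2) + (-1)*(0) = 4
(AB)[1][0] = (2)*(2) + (2)*(2) = 8
(AB)[1][1] = (2)*(-2) + (2)*(0) = -4
AB = [[-6, 4], [8, -4]]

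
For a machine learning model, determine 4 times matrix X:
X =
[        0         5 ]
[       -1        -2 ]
4X =
[        0        20 ]
[       -4        -8 ]

Scalar multiplication is elementwise: (4X)[i][j] = 4 * X[i][j].
  (4X)[0][0] = 4 * (0) = 0
  (4X)[0][1] = 4 * (5) = 20
  (4X)[1][0] = 4 * (-1) = -4
  (4X)[1][1] = 4 * (-2) = -8
4X =
[        0        20 ]
[       -4        -8 ]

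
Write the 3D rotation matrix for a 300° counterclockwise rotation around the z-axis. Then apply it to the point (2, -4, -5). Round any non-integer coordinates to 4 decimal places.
R = [[1/2, √3/2, 0], [-√3/2, 1/2, 0], [0, 0, 1]]; R·(2, -4, -5) = (-2.4641, -3.7321, -5.0000)

Rotation matrix for 300° around z-axis:
cos(300°) = 1/2, sin(300°) = -√3/2
R = [[1/2, √3/2, 0], [-√3/2, 1/2, 0], [0, 0, 1]]
Apply to (2, -4, -5): R·[2, -4, -5]ᵀ = (-2.4641, -3.7321, -5.0000)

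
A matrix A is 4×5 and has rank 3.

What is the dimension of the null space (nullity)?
2

The rank-nullity theorem for an m×n matrix states:
rank(A) + nullity(A) = n (the number of columns).
Here n = 5 and rank(A) = 3, so nullity(A) = 5 - 3 = 2.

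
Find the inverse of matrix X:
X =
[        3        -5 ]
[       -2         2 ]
det(X) = -4
X⁻¹ =
[     -1/2      -5/4 ]
[     -1/2      -3/4 ]

For a 2×2 matrix X = [[a, b], [c, d]] with det(X) ≠ 0, X⁻¹ = (1/det(X)) * [[d, -b], [-c, a]].
det(X) = (3)*(2) - (-5)*(-2) = 6 - 10 = -4.
X⁻¹ = (1/-4) * [[2, 5], [2, 3]].
Dividing each entry by -4 and reducing:
X⁻¹ =
[     -1/2      -5/4 ]
[     -1/2      -3/4 ]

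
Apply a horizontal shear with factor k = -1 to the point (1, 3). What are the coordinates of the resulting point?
(-2, 3)

Shear matrix for horizontal shear with factor k = -1:
[[1, -1], [0, 1]]
Result: (1, 3) → (-2, 3)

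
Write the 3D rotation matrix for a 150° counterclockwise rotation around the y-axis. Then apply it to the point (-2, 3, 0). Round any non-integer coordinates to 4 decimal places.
R = [[-√3/2, 0, 1/2], [0, 1, 0], [-1/2, 0, -√3/2]]; R·(-2, 3, 0) = (1.7321, 3.0000, 1.0000)

Rotation matrix for 150° around y-axis:
cos(150°) = -√3/2, sin(150°) = 1/2
R = [[-√3/2, 0, 1/2], [0, 1, 0], [-1/2, 0, -√3/2]]
Apply to (-2, 3, 0): R·[-2, 3, 0]ᵀ = (1.7321, 3.0000, 1.0000)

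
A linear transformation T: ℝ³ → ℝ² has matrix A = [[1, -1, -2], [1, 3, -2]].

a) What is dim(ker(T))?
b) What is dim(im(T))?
dim(ker) = 1, dim(im) = 2

The two rows are not scalar multiples of one another (no single k satisfies row 2 = k × row 1), so they are linearly independent.
Thus rank(A) = 2.
dim(im(T)) = rank(A) = 2.
By the rank-nullity theorem applied to T: ℝ³ → ℝ², rank(A) + nullity(A) = 3 (the domain dimension), so dim(ker(T)) = 3 - 2 = 1.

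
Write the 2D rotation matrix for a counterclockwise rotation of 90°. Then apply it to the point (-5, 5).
R = [[0, -1], [1, 0]]; R·(-5, 5) = (-5, -5)

Rotation matrix formula: R(θ) = [[cos θ, -sin θ], [sin θ, cos θ]]
For θ = 90°:
cos(90°) = 0
sin(90°) = 1
R = [[0, -1], [1, 0]]
Apply to (-5, 5): [0·-5 + (-1)·5, 1·-5 + 0·5] = (-5, -5)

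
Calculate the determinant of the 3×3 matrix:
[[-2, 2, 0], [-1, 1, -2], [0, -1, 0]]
4

Expansion along first row:
det = -2·det([[1,-2],[-1,0]]) - 2·det([[-1,-2],[0,0]]) + 0·det([[-1,1],[0,-1]])
    = -2·(1·0 - -2·-1) - 2·(-1·0 - -2·0) + 0·(-1·-1 - 1·0)
    = -2·-2 - 2·0 + 0·1
    = 4 + 0 + 0 = 4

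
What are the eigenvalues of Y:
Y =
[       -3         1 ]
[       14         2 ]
λ = -5, 4

Solve det(Y - λI) = 0. For a 2×2 matrix the characteristic equation is λ² - (trace)λ + det = 0.
trace(Y) = a + d = -3 + 2 = -1.
det(Y) = a*d - b*c = (-3)*(2) - (1)*(14) = -6 - 14 = -20.
Characteristic equation: λ² - (-1)λ + (-20) = 0.
Discriminant = (-1)² - 4*(-20) = 1 + 80 = 81.
λ = (-1 ± √81) / 2 = (-1 ± 9) / 2 = -5, 4.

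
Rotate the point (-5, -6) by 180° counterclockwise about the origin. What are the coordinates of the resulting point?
(5, 6)

Rotation matrix R(θ) = [[cos θ, -sin θ], [sin θ, cos θ]]; for θ = 180°:
R = [[-1, 0], [0, -1]]
Result: R × [-5, -6]ᵀ = [-1·-5 + (0)·-6, 0·-5 + (-1)·-6]ᵀ = (5, 6)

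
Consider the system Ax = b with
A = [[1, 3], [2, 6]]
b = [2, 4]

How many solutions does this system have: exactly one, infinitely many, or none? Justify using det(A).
Infinitely many solutions

det(A) = (1)*(6) - (3)*(2) = 0, so A is singular (column 2 is 3 times column 1).
b = [2, 4] = 2 * column 1 of A, so b lies in the column space of A.
A singular matrix whose right-hand side is in its column space gives a 1-parameter family of solutions — infinitely many.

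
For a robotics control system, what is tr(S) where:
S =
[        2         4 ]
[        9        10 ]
tr(S) = 2 + 10 = 12

The trace of a square matrix is the sum of its diagonal entries.
Diagonal entries of S: S[0][0] = 2, S[1][1] = 10.
tr(S) = 2 + 10 = 12.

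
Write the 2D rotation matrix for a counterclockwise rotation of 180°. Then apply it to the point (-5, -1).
R = [[-1, 0], [0, -1]]; R·(-5, -1) = (5, 1)

Rotation matrix formula: R(θ) = [[cos θ, -sin θ], [sin θ, cos θ]]
For θ = 180°:
cos(180°) = -1
sin(180°) = 0
R = [[-1, 0], [0, -1]]
Apply to (-5, -1): [-1·-5 + (0)·-1, 0·-5 + -1·-1] = (5, 1)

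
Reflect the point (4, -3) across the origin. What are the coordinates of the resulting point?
(-4, 3)

Reflection across origin: (4, -3) → (-4, 3)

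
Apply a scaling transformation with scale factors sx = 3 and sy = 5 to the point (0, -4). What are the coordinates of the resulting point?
(0, -20)

Scaling matrix:
[[3, 0], [0, 5]]
Result: (0 × 3, -4 × 5) = (0, -20)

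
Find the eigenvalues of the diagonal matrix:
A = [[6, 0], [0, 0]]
λ₁ = 6, λ₂ = 0

The characteristic polynomial of A is det(A - λI) = (6 - λ)(0 - λ) = 0.
The roots are λ = 6 and λ = 0, so the eigenvalues are the diagonal entries.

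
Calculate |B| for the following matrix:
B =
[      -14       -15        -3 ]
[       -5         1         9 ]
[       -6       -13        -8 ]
det(B) = -329

Expand along row 0 (cofactor expansion): det(B) = a*(e*i - f*h) - b*(d*i - f*g) + c*(d*h - e*g), where the 3×3 is [[a, b, c], [d, e, f], [g, h, i]].
Minor M_00 = (1)*(-8) - (9)*(-13) = -8 + 117 = 109.
Minor M_01 = (-5)*(-8) - (9)*(-6) = 40 + 54 = 94.
Minor M_02 = (-5)*(-13) - (1)*(-6) = 65 + 6 = 71.
det(B) = (-14)*(109) - (-15)*(94) + (-3)*(71) = -1526 + 1410 - 213 = -329.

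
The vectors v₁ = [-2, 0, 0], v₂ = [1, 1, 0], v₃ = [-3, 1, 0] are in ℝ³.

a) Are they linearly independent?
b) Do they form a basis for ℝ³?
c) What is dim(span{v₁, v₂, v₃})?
Not independent, not a basis, dim(span) = 2

Check whether v₃ can be written as a linear combination of v₁ and v₂.
v₃ = (2)·v₁ + (1)·v₂ = [-3, 1, 0], so the three vectors are linearly dependent.
Thus they do not form a basis for ℝ³, and dim(span{v₁, v₂, v₃}) = 2 (spanned by v₁ and v₂).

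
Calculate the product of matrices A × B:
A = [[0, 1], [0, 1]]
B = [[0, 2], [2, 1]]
[[2, 1], [2, 1]]

Matrix multiplication:
C[0][0] = 0×0 + 1×2 = 2
C[0][1] = 0×2 + 1×1 = 1
C[1][0] = 0×0 + 1×2 = 2
C[1][1] = 0×2 + 1×1 = 1
Result: [[2, 1], [2, 1]]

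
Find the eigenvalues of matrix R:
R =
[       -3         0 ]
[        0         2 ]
λ = -3, 2

Solve det(R - λI) = 0. For a 2×2 matrix the characteristic equation is λ² - (trace)λ + det = 0.
trace(R) = a + d = -3 + 2 = -1.
det(R) = a*d - b*c = (-3)*(2) - (0)*(0) = -6 - 0 = -6.
Characteristic equation: λ² - (-1)λ + (-6) = 0.
Discriminant = (-1)² - 4*(-6) = 1 + 24 = 25.
λ = (-1 ± √25) / 2 = (-1 ± 5) / 2 = -3, 2.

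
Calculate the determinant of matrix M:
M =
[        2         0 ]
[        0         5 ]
det(M) = 10

For a 2×2 matrix [[a, b], [c, d]], det = a*d - b*c.
det(M) = (2)*(5) - (0)*(0) = 10 - 0 = 10.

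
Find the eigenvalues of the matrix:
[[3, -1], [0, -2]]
λ = -2 and λ = 3

Characteristic equation: det(A - λI) = 0
λ² - (trace)λ + (det) = 0
λ² - (1)λ + (-6) = 0
λ² - 1λ - 6 = 0
Solving: λ = -2, 3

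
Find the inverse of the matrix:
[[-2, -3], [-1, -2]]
[[-2, 3], [1, -2]]

For [[a,b],[c,d]], inverse = (1/det)·[[d,-b],[-c,a]]
det = -2·-2 - -3·-1 = 1
Inverse = (1/1)·[[-2, 3], [1, -2]]
        = [[-2, 3], [1, -2]]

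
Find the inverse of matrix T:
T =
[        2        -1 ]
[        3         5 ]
det(T) = 13
T⁻¹ =
[     5/13      1/13 ]
[    -3/13      2/13 ]

For a 2×2 matrix T = [[a, b], [c, d]] with det(T) ≠ 0, T⁻¹ = (1/det(T)) * [[d, -b], [-c, a]].
det(T) = (2)*(5) - (-1)*(3) = 10 + 3 = 13.
T⁻¹ = (1/13) * [[5, 1], [-3, 2]].
Dividing each entry by 13 and reducing:
T⁻¹ =
[     5/13      1/13 ]
[    -3/13      2/13 ]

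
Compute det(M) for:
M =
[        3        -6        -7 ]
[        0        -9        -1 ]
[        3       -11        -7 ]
det(M) = -15

Expand along row 0 (cofactor expansion): det(M) = a*(e*i - f*h) - b*(d*i - f*g) + c*(d*h - e*g), where the 3×3 is [[a, b, c], [d, e, f], [g, h, i]].
Minor M_00 = (-9)*(-7) - (-1)*(-11) = 63 - 11 = 52.
Minor M_01 = (0)*(-7) - (-1)*(3) = 0 + 3 = 3.
Minor M_02 = (0)*(-11) - (-9)*(3) = 0 + 27 = 27.
det(M) = (3)*(52) - (-6)*(3) + (-7)*(27) = 156 + 18 - 189 = -15.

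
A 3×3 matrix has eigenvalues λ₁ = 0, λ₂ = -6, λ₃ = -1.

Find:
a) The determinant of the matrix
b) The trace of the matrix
det = 0, trace = -7

Two standard eigenvalue identities:
- det(A) equals the product of the eigenvalues (counted with multiplicity).
- trace(A) equals the sum of the eigenvalues.
det(A) = (0)*(-6)*(-1) = 0.
trace(A) = 0 - 6 - 1 = -7.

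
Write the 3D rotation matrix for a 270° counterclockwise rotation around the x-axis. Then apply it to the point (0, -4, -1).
R = [[1, 0, 0], [0, 0, 1], [0, -1, 0]]; R·(0, -4, -1) = (0, -1, 4)

Rotation matrix for 270° around x-axis:
cos(270°) = 0, sin(270°) = -1
R = [[1, 0, 0], [0, 0, 1], [0, -1, 0]]
Apply to (0, -4, -1): R·[0, -4, -1]ᵀ = (0, -1, 4)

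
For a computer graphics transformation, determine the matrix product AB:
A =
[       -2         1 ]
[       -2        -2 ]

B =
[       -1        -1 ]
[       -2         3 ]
AB =
[        0         5 ]
[        6        -4 ]

Matrix multiplication: (AB)[i][j] = sum over k of A[i][k] * B[k][j].
  (AB)[0][0] = (-2)*(-1) + (1)*(-2) = 0
  (AB)[0][1] = (-2)*(-1) + (1)*(3) = 5
  (AB)[1][0] = (-2)*(-1) + (-2)*(-2) = 6
  (AB)[1][1] = (-2)*(-1) + (-2)*(3) = -4
AB =
[        0         5 ]
[        6        -4 ]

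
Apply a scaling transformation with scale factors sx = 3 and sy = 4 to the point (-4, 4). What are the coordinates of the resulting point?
(-12, 16)

Scaling matrix:
[[3, 0], [0, 4]]
Result: (-4 × 3, 4 × 4) = (-12, 16)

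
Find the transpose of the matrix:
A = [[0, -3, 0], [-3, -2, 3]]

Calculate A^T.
[[0, -3], [-3, -2], [0, 3]]

The transpose sends entry (i,j) to (j,i); rows become columns.
Row 0 of A: [0, -3, 0] -> column 0 of A^T.
Row 1 of A: [-3, -2, 3] -> column 1 of A^T.
A^T = [[0, -3], [-3, -2], [0, 3]]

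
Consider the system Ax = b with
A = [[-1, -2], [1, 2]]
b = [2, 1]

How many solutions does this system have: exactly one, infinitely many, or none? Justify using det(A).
No solution

det(A) = (-1)*(2) - (-2)*(1) = 0, so A is singular.
The column space of A is span(column 1) = span([-1, 1]).
b = [2, 1] is not a scalar multiple of column 1, so b ∉ column space and the system is inconsistent — no solution.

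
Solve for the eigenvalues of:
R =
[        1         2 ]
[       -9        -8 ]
λ = -5, -2

Solve det(R - λI) = 0. For a 2×2 matrix the characteristic equation is λ² - (trace)λ + det = 0.
trace(R) = a + d = 1 - 8 = -7.
det(R) = a*d - b*c = (1)*(-8) - (2)*(-9) = -8 + 18 = 10.
Characteristic equation: λ² - (-7)λ + (10) = 0.
Discriminant = (-7)² - 4*(10) = 49 - 40 = 9.
λ = (-7 ± √9) / 2 = (-7 ± 3) / 2 = -5, -2.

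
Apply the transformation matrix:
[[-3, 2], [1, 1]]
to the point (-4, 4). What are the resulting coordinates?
(20, 0)

Matrix multiplication:
[[-3, 2], [1, 1]] × [-4, 4]ᵀ
= [-3×-4 + 2×4, 1×-4 + 1×4]ᵀ
= [20.0000, 0.0000]ᵀ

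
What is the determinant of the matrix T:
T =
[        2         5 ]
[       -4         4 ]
det(T) = 28

For a 2×2 matrix [[a, b], [c, d]], det = a*d - b*c.
det(T) = (2)*(4) - (5)*(-4) = 8 + 20 = 28.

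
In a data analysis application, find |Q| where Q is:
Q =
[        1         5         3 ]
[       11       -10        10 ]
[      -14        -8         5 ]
det(Q) = -1629

Expand along row 0 (cofactor expansion): det(Q) = a*(e*i - f*h) - b*(d*i - f*g) + c*(d*h - e*g), where the 3×3 is [[a, b, c], [d, e, f], [g, h, i]].
Minor M_00 = (-10)*(5) - (10)*(-8) = -50 + 80 = 30.
Minor M_01 = (11)*(5) - (10)*(-14) = 55 + 140 = 195.
Minor M_02 = (11)*(-8) - (-10)*(-14) = -88 - 140 = -228.
det(Q) = (1)*(30) - (5)*(195) + (3)*(-228) = 30 - 975 - 684 = -1629.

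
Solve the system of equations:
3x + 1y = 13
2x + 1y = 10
x = 3, y = 4

Use elimination (row reduction):
Equation 1: 3x + 1y = 13.
Equation 2: 2x + 1y = 10.
Multiply Eq1 by 2 and Eq2 by 3: 6x + 2y = 26;  6x + 3y = 30.
Subtract: (1)y = 4, so y = 4.
Back-substitute into Eq1: 3x + 1*(4) = 13, so x = 3.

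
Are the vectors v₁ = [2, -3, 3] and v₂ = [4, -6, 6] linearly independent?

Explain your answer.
No, linearly dependent (v₂ = 2·v₁)

Check whether there is a scalar k with v₂ = k·v₁.
Comparing components, k = 2 satisfies 2·[2, -3, 3] = [4, -6, 6].
Since v₂ is a scalar multiple of v₁, the two vectors are linearly dependent.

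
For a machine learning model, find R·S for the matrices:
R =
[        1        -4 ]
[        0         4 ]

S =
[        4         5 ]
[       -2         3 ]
RS =
[       12        -7 ]
[       -8        12 ]

Matrix multiplication: (RS)[i][j] = sum over k of R[i][k] * S[k][j].
  (RS)[0][0] = (1)*(4) + (-4)*(-2) = 12
  (RS)[0][1] = (1)*(5) + (-4)*(3) = -7
  (RS)[1][0] = (0)*(4) + (4)*(-2) = -8
  (RS)[1][1] = (0)*(5) + (4)*(3) = 12
RS =
[       12        -7 ]
[       -8        12 ]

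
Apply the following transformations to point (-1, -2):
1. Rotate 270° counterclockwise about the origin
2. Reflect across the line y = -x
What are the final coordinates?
(-1, 2)

Step 1: Rotate 270° → (-2, 1)
Step 2: Reflect across the line y = -x → (-1, 2)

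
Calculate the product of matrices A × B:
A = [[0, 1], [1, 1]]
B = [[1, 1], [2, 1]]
[[2, 1], [3, 2]]

Matrix multiplication:
C[0][0] = 0×1 + 1×2 = 2
C[0][1] = 0×1 + 1×1 = 1
C[1][0] = 1×1 + 1×2 = 3
C[1][1] = 1×1 + 1×1 = 2
Result: [[2, 1], [3, 2]]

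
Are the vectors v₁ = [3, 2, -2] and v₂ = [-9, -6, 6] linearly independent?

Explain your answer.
No, linearly dependent (v₂ = -3·v₁)

Check whether there is a scalar k with v₂ = k·v₁.
Comparing components, k = -3 satisfies -3·[3, 2, -2] = [-9, -6, 6].
Since v₂ is a scalar multiple of v₁, the two vectors are linearly dependent.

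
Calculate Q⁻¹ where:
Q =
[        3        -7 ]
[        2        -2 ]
det(Q) = 8
Q⁻¹ =
[     -1/4       7/8 ]
[     -1/4       3/8 ]

For a 2×2 matrix Q = [[a, b], [c, d]] with det(Q) ≠ 0, Q⁻¹ = (1/det(Q)) * [[d, -b], [-c, a]].
det(Q) = (3)*(-2) - (-7)*(2) = -6 + 14 = 8.
Q⁻¹ = (1/8) * [[-2, 7], [-2, 3]].
Dividing each entry by 8 and reducing:
Q⁻¹ =
[     -1/4       7/8 ]
[     -1/4       3/8 ]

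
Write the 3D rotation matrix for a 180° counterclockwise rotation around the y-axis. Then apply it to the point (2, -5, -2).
R = [[-1, 0, 0], [0, 1, 0], [0, 0, -1]]; R·(2, -5, -2) = (-2, -5, 2)

Rotation matrix for 180° around y-axis:
cos(180°) = -1, sin(180°) = 0
R = [[-1, 0, 0], [0, 1, 0], [0, 0, -1]]
Apply to (2, -5, -2): R·[2, -5, -2]ᵀ = (-2, -5, 2)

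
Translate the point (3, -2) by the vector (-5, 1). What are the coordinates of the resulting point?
(-2, -1)

Translation by (-5, 1):
x' = 3 + -5 = -2
y' = -2 + 1 = -1
Homogeneous matrix: [[1, 0, -5], [0, 1, 1], [0, 0, 1]]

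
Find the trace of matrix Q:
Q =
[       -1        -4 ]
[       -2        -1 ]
tr(Q) = -1 - 1 = -2

The trace of a square matrix is the sum of its diagonal entries.
Diagonal entries of Q: Q[0][0] = -1, Q[1][1] = -1.
tr(Q) = -1 - 1 = -2.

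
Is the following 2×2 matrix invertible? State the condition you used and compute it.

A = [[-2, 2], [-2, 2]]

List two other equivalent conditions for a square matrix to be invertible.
No, not invertible; det(A) = 0 (two rows are equal, so the rows are linearly dependent). Equivalent conditions (failing for this A): rank(A) < 2; Ax = 0 has non-trivial solutions; 0 is an eigenvalue; the columns are linearly dependent.

To check invertibility, compute det(A).
In this matrix, row 0 and the last row are identical, so one row is a scalar multiple of another and the rows are linearly dependent.
A matrix with linearly dependent rows has det = 0 and is not invertible.
Equivalent failed conditions:
- rank(A) < 2.
- Ax = 0 has non-trivial solutions.
- 0 is an eigenvalue.
- The columns are linearly dependent.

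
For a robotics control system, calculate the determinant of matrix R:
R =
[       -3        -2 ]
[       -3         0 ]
det(R) = -6

For a 2×2 matrix [[a, b], [c, d]], det = a*d - b*c.
det(R) = (-3)*(0) - (-2)*(-3) = 0 - 6 = -6.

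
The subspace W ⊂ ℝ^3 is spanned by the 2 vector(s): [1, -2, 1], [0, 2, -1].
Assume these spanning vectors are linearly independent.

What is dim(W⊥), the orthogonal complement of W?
dim(W⊥) = 1

For any subspace W of ℝ^n, dim(W) + dim(W⊥) = n (the whole-space dimension).
Here the given 2 vectors are linearly independent, so dim(W) = 2.
Thus dim(W⊥) = n - dim(W) = 3 - 2 = 1.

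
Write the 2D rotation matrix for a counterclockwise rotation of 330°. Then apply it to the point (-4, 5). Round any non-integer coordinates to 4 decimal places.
R = [[√3/2, 1/2], [-1/2, √3/2]]; R·(-4, 5) = (-0.9641, 6.3301)

Rotation matrix formula: R(θ) = [[cos θ, -sin θ], [sin θ, cos θ]]
For θ = 330°:
cos(330°) = √3/2
sin(330°) = -1/2
R = [[√3/2, 1/2], [-1/2, √3/2]]
Apply to (-4, 5): [√3/2·-4 + (1/2)·5, -1/2·-4 + √3/2·5] = (-0.9641, 6.3301)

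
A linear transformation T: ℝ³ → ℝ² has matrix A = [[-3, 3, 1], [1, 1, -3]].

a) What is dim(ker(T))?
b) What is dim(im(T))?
dim(ker) = 1, dim(im) = 2

The two rows are not scalar multiples of one another (no single k satisfies row 2 = k × row 1), so they are linearly independent.
Thus rank(A) = 2.
dim(im(T)) = rank(A) = 2.
By the rank-nullity theorem applied to T: ℝ³ → ℝ², rank(A) + nullity(A) = 3 (the domain dimension), so dim(ker(T)) = 3 - 2 = 1.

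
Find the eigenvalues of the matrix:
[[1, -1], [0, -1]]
λ = -1 and λ = 1

Characteristic equation: det(A - λI) = 0
λ² - (trace)λ + (det) = 0
λ² - (0)λ + (-1) = 0
λ² - 0λ - 1 = 0
Solving: λ = -1, 1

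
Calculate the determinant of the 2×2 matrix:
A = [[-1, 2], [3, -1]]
-5

For A = [[a, b], [c, d]], det(A) = a*d - b*c.
det(A) = (-1)*(-1) - (2)*(3) = 1 - 6 = -5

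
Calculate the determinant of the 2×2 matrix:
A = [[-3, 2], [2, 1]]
-7

For A = [[a, b], [c, d]], det(A) = a*d - b*c.
det(A) = (-3)*(1) - (2)*(2) = -3 - 4 = -7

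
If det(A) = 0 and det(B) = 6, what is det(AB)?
0

Use the multiplicative property of determinants: det(AB) = det(A)*det(B).
det(AB) = (0)*(6) = 0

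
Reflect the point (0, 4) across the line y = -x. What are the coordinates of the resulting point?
(-4, 0)

Reflection across line y = -x: (0, 4) → (-4, 0)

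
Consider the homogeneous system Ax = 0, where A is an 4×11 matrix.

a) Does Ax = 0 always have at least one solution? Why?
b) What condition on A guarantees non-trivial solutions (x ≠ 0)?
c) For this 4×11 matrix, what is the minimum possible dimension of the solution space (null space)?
a) Yes, x = 0 is always a solution. b) When A has linearly dependent columns (rank < n). c) Minimum nullity = 7.

a) x = 0 satisfies A·0 = 0, so the zero vector is always a solution.
b) Non-trivial solutions exist iff the columns of A are linearly dependent, equivalently rank(A) < n (the number of columns).
c) By rank-nullity, rank(A) + nullity(A) = n = 11. Since A has only 4 rows, rank(A) ≤ 4, so nullity(A) ≥ 11 - 4 = 7.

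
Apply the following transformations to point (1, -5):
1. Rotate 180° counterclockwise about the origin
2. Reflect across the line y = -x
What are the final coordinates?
(-5, 1)

Step 1: Rotate 180° → (-1, 5)
Step 2: Reflect across the line y = -x → (-5, 1)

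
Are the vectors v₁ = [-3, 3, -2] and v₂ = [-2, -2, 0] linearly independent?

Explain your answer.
Yes, linearly independent

Two vectors are linearly dependent iff one is a scalar multiple of the other.
No single scalar k satisfies v₂ = k·v₁ (the ratios of corresponding entries disagree), so v₁ and v₂ are linearly independent.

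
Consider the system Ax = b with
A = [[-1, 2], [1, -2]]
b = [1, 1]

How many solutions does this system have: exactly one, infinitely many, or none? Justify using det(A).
No solution

det(A) = (-1)*(-2) - (2)*(1) = 0, so A is singular.
The column space of A is span(column 1) = span([-1, 1]).
b = [1, 1] is not a scalar multiple of column 1, so b ∉ column space and the system is inconsistent — no solution.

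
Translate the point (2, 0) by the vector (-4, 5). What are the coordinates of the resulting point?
(-2, 5)

Translation by (-4, 5):
x' = 2 + -4 = -2
y' = 0 + 5 = 5
Homogeneous matrix: [[1, 0, -4], [0, 1, 5], [0, 0, 1]]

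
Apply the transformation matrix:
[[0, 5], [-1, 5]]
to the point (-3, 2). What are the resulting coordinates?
(10, 13)

Matrix multiplication:
[[0, 5], [-1, 5]] × [-3, 2]ᵀ
= [0×-3 + 5×2, -1×-3 + 5×2]ᵀ
= [10.0000, 13.0000]ᵀ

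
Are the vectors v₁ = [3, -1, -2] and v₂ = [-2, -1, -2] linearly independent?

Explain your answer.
Yes, linearly independent

Two vectors are linearly dependent iff one is a scalar multiple of the other.
No single scalar k satisfies v₂ = k·v₁ (the ratios of corresponding entries disagree), so v₁ and v₂ are linearly independent.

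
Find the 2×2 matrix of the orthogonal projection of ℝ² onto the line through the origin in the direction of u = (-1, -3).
[[1/10, 3/10], [3/10, 9/10]]

The orthogonal projection onto the line spanned by a nonzero vector u = (a, b) has matrix P = (u uᵀ) / (uᵀ u) = (1/(a² + b²)) · [[a², ab], [ab, b²]].
Here u = (-1, -3), so a² + b² = 1 + 9 = 10.
P = (1/10) · [[1, 3], [3, 9]] = [[1/10, 3/10], [3/10, 9/10]].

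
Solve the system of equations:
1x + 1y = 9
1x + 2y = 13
x = 5, y = 4

Use elimination (row reduction):
Equation 1: 1x + 1y = 9.
Equation 2: 1x + 2y = 13.
Multiply Eq1 by 1 and Eq2 by 1: 1x + 1y = 9;  1x + 2y = 13.
Subtract: (1)y = 4, so y = 4.
Back-substitute into Eq1: 1x + 1*(4) = 9, so x = 5.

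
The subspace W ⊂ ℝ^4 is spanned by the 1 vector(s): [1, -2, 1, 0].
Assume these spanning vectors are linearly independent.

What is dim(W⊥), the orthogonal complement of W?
dim(W⊥) = 3

For any subspace W of ℝ^n, dim(W) + dim(W⊥) = n (the whole-space dimension).
Here the given 1 vectors are linearly independent, so dim(W) = 1.
Thus dim(W⊥) = n - dim(W) = 4 - 1 = 3.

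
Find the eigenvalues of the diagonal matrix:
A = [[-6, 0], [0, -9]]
λ₁ = -6, λ₂ = -9

The characteristic polynomial of A is det(A - λI) = (-6 - λ)(-9 - λ) = 0.
The roots are λ = -6 and λ = -9, so the eigenvalues are the diagonal entries.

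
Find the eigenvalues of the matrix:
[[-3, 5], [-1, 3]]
λ = -2 and λ = 2

Characteristic equation: det(A - λI) = 0
λ² - (trace)λ + (det) = 0
λ² - (0)λ + (-4) = 0
λ² - 0λ - 4 = 0
Solving: λ = -2, 2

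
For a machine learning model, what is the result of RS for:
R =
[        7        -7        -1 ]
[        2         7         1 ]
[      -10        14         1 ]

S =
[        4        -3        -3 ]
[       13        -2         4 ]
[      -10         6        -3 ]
RS =
[      -53       -13       -46 ]
[       89       -14        19 ]
[      132         8        83 ]

Matrix multiplication: (RS)[i][j] = sum over k of R[i][k] * S[k][j].
  (RS)[0][0] = (7)*(4) + (-7)*(13) + (-1)*(-10) = -53
  (RS)[0][1] = (7)*(-3) + (-7)*(-2) + (-1)*(6) = -13
  (RS)[0][2] = (7)*(-3) + (-7)*(4) + (-1)*(-3) = -46
  (RS)[1][0] = (2)*(4) + (7)*(13) + (1)*(-10) = 89
  (RS)[1][1] = (2)*(-3) + (7)*(-2) + (1)*(6) = -14
  (RS)[1][2] = (2)*(-3) + (7)*(4) + (1)*(-3) = 19
  (RS)[2][0] = (-10)*(4) + (14)*(13) + (1)*(-10) = 132
  (RS)[2][1] = (-10)*(-3) + (14)*(-2) + (1)*(6) = 8
  (RS)[2][2] = (-10)*(-3) + (14)*(4) + (1)*(-3) = 83
RS =
[      -53       -13       -46 ]
[       89       -14        19 ]
[      132         8        83 ]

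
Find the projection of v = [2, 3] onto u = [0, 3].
[0, 3]

The projection of v onto u is proj_u(v) = ((v·u) / (u·u)) · u.
v·u = (2)*(0) + (3)*(3) = 9.
u·u = (0)*(0) + (3)*(3) = 9.
coefficient = 9 / 9 = 1.
proj_u(v) = 1 · [0, 3] = [0, 3].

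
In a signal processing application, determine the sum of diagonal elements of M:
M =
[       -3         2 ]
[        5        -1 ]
tr(M) = -3 - 1 = -4

The trace of a square matrix is the sum of its diagonal entries.
Diagonal entries of M: M[0][0] = -3, M[1][1] = -1.
tr(M) = -3 - 1 = -4.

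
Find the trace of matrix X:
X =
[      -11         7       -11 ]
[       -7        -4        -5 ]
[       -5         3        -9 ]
tr(X) = -11 - 4 - 9 = -24

The trace of a square matrix is the sum of its diagonal entries.
Diagonal entries of X: X[0][0] = -11, X[1][1] = -4, X[2][2] = -9.
tr(X) = -11 - 4 - 9 = -24.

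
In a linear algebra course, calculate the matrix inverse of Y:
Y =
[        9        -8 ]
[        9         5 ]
det(Y) = 117
Y⁻¹ =
[    5/117     8/117 ]
[    -1/13      1/13 ]

For a 2×2 matrix Y = [[a, b], [c, d]] with det(Y) ≠ 0, Y⁻¹ = (1/det(Y)) * [[d, -b], [-c, a]].
det(Y) = (9)*(5) - (-8)*(9) = 45 + 72 = 117.
Y⁻¹ = (1/117) * [[5, 8], [-9, 9]].
Dividing each entry by 117 and reducing:
Y⁻¹ =
[    5/117     8/117 ]
[    -1/13      1/13 ]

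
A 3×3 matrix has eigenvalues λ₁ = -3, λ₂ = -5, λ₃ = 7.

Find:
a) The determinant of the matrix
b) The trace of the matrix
det = 105, trace = -1

Two standard eigenvalue identities:
- det(A) equals the product of the eigenvalues (counted with multiplicity).
- trace(A) equals the sum of the eigenvalues.
det(A) = (-3)*(-5)*(7) = 105.
trace(A) = -3 - 5 + 7 = -1.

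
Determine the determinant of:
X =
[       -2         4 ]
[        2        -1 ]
det(X) = -6

For a 2×2 matrix [[a, b], [c, d]], det = a*d - b*c.
det(X) = (-2)*(-1) - (4)*(2) = 2 - 8 = -6.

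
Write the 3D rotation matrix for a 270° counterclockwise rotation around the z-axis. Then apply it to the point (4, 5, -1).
R = [[0, 1, 0], [-1, 0, 0], [0, 0, 1]]; R·(4, 5, -1) = (5, -4, -1)

Rotation matrix for 270° around z-axis:
cos(270°) = 0, sin(270°) = -1
R = [[0, 1, 0], [-1, 0, 0], [0, 0, 1]]
Apply to (4, 5, -1): R·[4, 5, -1]ᵀ = (5, -4, -1)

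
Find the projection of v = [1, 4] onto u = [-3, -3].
[5/2, 5/2]

The projection of v onto u is proj_u(v) = ((v·u) / (u·u)) · u.
v·u = (1)*(-3) + (4)*(-3) = -15.
u·u = (-3)*(-3) + (-3)*(-3) = 18.
coefficient = -15 / 18 = -5/6.
proj_u(v) = -5/6 · [-3, -3] = [5/2, 5/2].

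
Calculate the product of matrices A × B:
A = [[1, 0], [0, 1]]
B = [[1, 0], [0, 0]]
[[1, 0], [0, 0]]

Matrix multiplication:
C[0][0] = 1×1 + 0×0 = 1
C[0][1] = 1×0 + 0×0 = 0
C[1][0] = 0×1 + 1×0 = 0
C[1][1] = 0×0 + 1×0 = 0
Result: [[1, 0], [0, 0]]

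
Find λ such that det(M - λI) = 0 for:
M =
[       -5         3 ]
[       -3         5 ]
λ = -4, 4

Solve det(M - λI) = 0. For a 2×2 matrix the characteristic equation is λ² - (trace)λ + det = 0.
trace(M) = a + d = -5 + 5 = 0.
det(M) = a*d - b*c = (-5)*(5) - (3)*(-3) = -25 + 9 = -16.
Characteristic equation: λ² - (0)λ + (-16) = 0.
Discriminant = (0)² - 4*(-16) = 0 + 64 = 64.
λ = (0 ± √64) / 2 = (0 ± 8) / 2 = -4, 4.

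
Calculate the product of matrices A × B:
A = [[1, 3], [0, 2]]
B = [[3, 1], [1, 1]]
[[6, 4], [2, 2]]

Matrix multiplication:
C[0][0] = 1×3 + 3×1 = 6
C[0][1] = 1×1 + 3×1 = 4
C[1][0] = 0×3 + 2×1 = 2
C[1][1] = 0×1 + 2×1 = 2
Result: [[6, 4], [2, 2]]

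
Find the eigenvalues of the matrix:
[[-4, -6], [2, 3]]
λ = -1 and λ = 0

Characteristic equation: det(A - λI) = 0
λ² - (trace)λ + (det) = 0
λ² - (-1)λ + (0) = 0
λ² + 1λ + 0 = 0
Solving: λ = -1, 0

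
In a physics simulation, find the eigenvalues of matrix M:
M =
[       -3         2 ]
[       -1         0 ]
λ = -2, -1

Solve det(M - λI) = 0. For a 2×2 matrix the characteristic equation is λ² - (trace)λ + det = 0.
trace(M) = a + d = -3 + 0 = -3.
det(M) = a*d - b*c = (-3)*(0) - (2)*(-1) = 0 + 2 = 2.
Characteristic equation: λ² - (-3)λ + (2) = 0.
Discriminant = (-3)² - 4*(2) = 9 - 8 = 1.
λ = (-3 ± √1) / 2 = (-3 ± 1) / 2 = -2, -1.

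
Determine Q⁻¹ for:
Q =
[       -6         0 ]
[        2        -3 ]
det(Q) = 18
Q⁻¹ =
[     -1/6         0 ]
[     -1/9      -1/3 ]

For a 2×2 matrix Q = [[a, b], [c, d]] with det(Q) ≠ 0, Q⁻¹ = (1/det(Q)) * [[d, -b], [-c, a]].
det(Q) = (-6)*(-3) - (0)*(2) = 18 - 0 = 18.
Q⁻¹ = (1/18) * [[-3, 0], [-2, -6]].
Dividing each entry by 18 and reducing:
Q⁻¹ =
[     -1/6         0 ]
[     -1/9      -1/3 ]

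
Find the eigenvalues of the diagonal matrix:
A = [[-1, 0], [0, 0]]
λ₁ = -1, λ₂ = 0

The characteristic polynomial of A is det(A - λI) = (-1 - λ)(0 - λ) = 0.
The roots are λ = -1 and λ = 0, so the eigenvalues are the diagonal entries.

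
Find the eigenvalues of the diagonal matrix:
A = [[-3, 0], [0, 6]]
λ₁ = -3, λ₂ = 6

The characteristic polynomial of A is det(A - λI) = (-3 - λ)(6 - λ) = 0.
The roots are λ = -3 and λ = 6, so the eigenvalues are the diagonal entries.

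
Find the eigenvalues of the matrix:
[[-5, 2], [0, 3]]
λ = -5 and λ = 3

Characteristic equation: det(A - λI) = 0
λ² - (trace)λ + (det) = 0
λ² - (-2)λ + (-15) = 0
λ² + 2λ - 15 = 0
Solving: λ = -5, 3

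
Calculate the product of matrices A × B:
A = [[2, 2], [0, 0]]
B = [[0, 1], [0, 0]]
[[0, 2], [0, 0]]

Matrix multiplication:
C[0][0] = 2×0 + 2×0 = 0
C[0][1] = 2×1 + 2×0 = 2
C[1][0] = 0×0 + 0×0 = 0
C[1][1] = 0×1 + 0×0 = 0
Result: [[0, 2], [0, 0]]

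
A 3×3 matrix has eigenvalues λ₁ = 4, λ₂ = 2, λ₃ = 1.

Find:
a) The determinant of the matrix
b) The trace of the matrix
det = 8, trace = 7

Two standard eigenvalue identities:
- det(A) equals the product of the eigenvalues (counted with multiplicity).
- trace(A) equals the sum of the eigenvalues.
det(A) = (4)*(2)*(1) = 8.
trace(A) = 4 + 2 + 1 = 7.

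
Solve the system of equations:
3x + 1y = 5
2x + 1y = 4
x = 1, y = 2

Use elimination (row reduction):
Equation 1: 3x + 1y = 5.
Equation 2: 2x + 1y = 4.
Multiply Eq1 by 2 and Eq2 by 3: 6x + 2y = 10;  6x + 3y = 12.
Subtract: (1)y = 2, so y = 2.
Back-substitute into Eq1: 3x + 1*(2) = 5, so x = 1.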